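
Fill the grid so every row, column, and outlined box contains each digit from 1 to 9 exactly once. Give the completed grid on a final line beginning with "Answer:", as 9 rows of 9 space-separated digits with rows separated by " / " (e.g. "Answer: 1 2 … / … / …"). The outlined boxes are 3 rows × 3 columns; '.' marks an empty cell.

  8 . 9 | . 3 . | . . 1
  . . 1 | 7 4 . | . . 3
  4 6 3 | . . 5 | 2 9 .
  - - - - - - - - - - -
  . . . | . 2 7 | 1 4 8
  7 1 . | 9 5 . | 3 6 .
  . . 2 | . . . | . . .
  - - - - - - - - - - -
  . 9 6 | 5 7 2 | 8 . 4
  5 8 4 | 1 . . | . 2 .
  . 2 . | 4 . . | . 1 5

Step 1. [r1c6∈{6}] only 6 remains possible at r1c6 ⇒ r1c6=6.
Step 2. [r8c9∈{6,7,9}] r8c9 is the only open cell in col 9 admitting 6, so r8c9=6.
Step 3. [r2c2∈{5}] r2c2 is down to just 5 ⇒ r2c2=5.
Step 4. [r8c5∈{9}] r8c5 is down to just 9, so r8c5=9.
Step 5. [r9c1∈{3}] r9c1 has the single candidate 3. So r9c1=3.
Step 6. [r6c6∈{1,3,4,8}] across col 6, 1 lands solely at r6c6. So r6c6=1.
Step 7. [r6c9∈{7,9}] 9 has one home in col 9: r6c9 ⇒ r6c9=9.
Step 8. [r8c7∈{7}] r8c7's peers cover all but 7, so r8c7=7.
Step 9. [r3c4∈{8}] r3c4 has the single candidate 8, so r3c4=8.
Step 10. [r6c5∈{6,8}] in row 6, 8 fits only at r6c5 ⇒ r6c5=8.
Step 11. [r6c1∈{6}] r6c1 is down to just 6. So r6c1=6.
Step 12. [r6c4∈{3}] only 3 remains possible at r6c4 ⇒ r6c4=3.
Step 13. [r6c8∈{5,7}] 7 has one home in row 6: r6c8, so r6c8=7.
Step 14. [r1c8∈{5}] r1c8 has the single candidate 5. So r1c8=5.
Step 15. [r5c3∈{8}] nothing but 8 survives at r5c3. So r5c3=8.
Step 16. [r1c7∈{4}] r1c7 has the single candidate 4 ⇒ r1c7=4.
Step 17. [r2c1∈{2}] only 2 remains possible at r2c1, so r2c1=2.
Step 18. [r4c4∈{6}] r4c4 has the single candidate 6 ⇒ r4c4=6.
Step 19. [r5c9∈{2}] r5c9 is down to just 2, so r5c9=2.
Step 20. [r9c7∈{9}] r9c7's peers cover all but 9. So r9c7=9.
Step 21. [r7c8∈{3}] only 3 remains possible at r7c8, so r7c8=3.
Step 22. [r1c2∈{7}] nothing but 7 survives at r1c2 ⇒ r1c2=7.
Step 23. [r8c6∈{3}] r8c6's peers cover all but 3, so r8c6=3.
Step 24. [r3c9∈{7}] nothing but 7 survives at r3c9 ⇒ r3c9=7.
Step 25. [r2c6∈{9}] r2c6's peers cover all but 9, so r2c6=9.
Step 26. [r5c6∈{4}] r5c6 has the single candidate 4, so r5c6=4.
Step 27. [r4c2∈{3}] nothing but 3 survives at r4c2 ⇒ r4c2=3.
Step 28. [r3c5∈{1}] r3c5 is down to just 1 ⇒ r3c5=1.
Step 29. [r4c1∈{9}] r4c1 has the single candidate 9. So r4c1=9.
Step 30. [r9c6∈{8}] nothing but 8 survives at r9c6. So r9c6=8.
Step 31. [r4c3∈{5}] r4c3 has the single candidate 5, so r4c3=5.
Step 32. [r9c5∈{6}] nothing but 6 survives at r9c5, so r9c5=6.
Step 33. [r2c8∈{8}] only 8 remains possible at r2c8 ⇒ r2c8=8.
Step 34. [r7c1∈{1}] r7c1 has the single candidate 1. So r7c1=1.
Step 35. [r9c3∈{7}] r9c3 has the single candidate 7 ⇒ r9c3=7.
Step 36. [r6c2∈{4}] only 4 remains possible at r6c2. So r6c2=4.
Step 37. [r1c4∈{2}] nothing but 2 survives at r1c4, so r1c4=2.
Step 38. [r6c7∈{5}] only 5 remains possible at r6c7, so r6c7=5.
Step 39. [r2c7∈{6}] only 6 remains possible at r2c7 ⇒ r2c7=6.

Answer: 8 7 9 2 3 6 4 5 1 / 2 5 1 7 4 9 6 8 3 / 4 6 3 8 1 5 2 9 7 / 9 3 5 6 2 7 1 4 8 / 7 1 8 9 5 4 3 6 2 / 6 4 2 3 8 1 5 7 9 / 1 9 6 5 7 2 8 3 4 / 5 8 4 1 9 3 7 2 6 / 3 2 7 4 6 8 9 1 5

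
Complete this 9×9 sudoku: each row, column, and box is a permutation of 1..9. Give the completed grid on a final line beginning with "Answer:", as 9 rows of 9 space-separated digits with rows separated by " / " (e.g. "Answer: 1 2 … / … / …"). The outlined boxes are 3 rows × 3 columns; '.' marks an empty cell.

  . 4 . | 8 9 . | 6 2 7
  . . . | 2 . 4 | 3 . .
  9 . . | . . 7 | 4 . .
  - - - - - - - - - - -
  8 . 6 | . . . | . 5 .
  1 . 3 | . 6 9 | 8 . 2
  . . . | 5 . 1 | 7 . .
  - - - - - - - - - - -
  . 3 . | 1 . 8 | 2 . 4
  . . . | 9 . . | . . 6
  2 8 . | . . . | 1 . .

Step 1. [r8c7∈{5}] nothing but 5 survives at r8c7, so r8c7=5.
Step 2. [r1c3∈{1,5}] in row 1, 1 fits only at r1c3. So r1c3=1.
Step 3. [r4c7∈{9}] r4c7 has the single candidate 9 ⇒ r4c7=9.
Step 4. [r6c1∈{4}] r6c1's peers cover all but 4 ⇒ r6c1=4.
Step 5. [r8c1∈{7}] r8c1's peers cover all but 7 ⇒ r8c1=7.
Step 6. [r6c9∈{3}] r6c9 has the single candidate 3 ⇒ r6c9=3.
Step 7. [r9c9∈{9}] nothing but 9 survives at r9c9. So r9c9=9.
Step 8. [r9c6∈{3,5,6}] col 6 places 6 nowhere but r9c6, so r9c6=6.
Step 9. [r1c6∈{3,5}] 5 has one home in col 6: r1c6, so r1c6=5.
Step 10. [r5c2∈{5,7}] across row 5, 5 lands solely at r5c2 ⇒ r5c2=5.
Step 11. [r4c2∈{2,7}] box 4 places 7 nowhere but r4c2 ⇒ r4c2=7.
Step 12. [r2c5∈{1}] only 1 remains possible at r2c5 ⇒ r2c5=1.
Step 13. [r3c5∈{3}] nothing but 3 survives at r3c5 ⇒ r3c5=3.
Step 14. [r8c8∈{3,8}] across row 8, 8 lands solely at r8c8, so r8c8=8.
Step 15. [r8c6∈{2,3}] r8c6 is the only open cell in row 8 admitting 3, so r8c6=3.
Step 16. [r8c5∈{2,4}] in row 8, 2 fits only at r8c5. So r8c5=2.
Step 17. [r4c5∈{4}] r4c5's peers cover all but 4 ⇒ r4c5=4.
Step 18. [r9c4∈{4,7}] col 4 places 4 nowhere but r9c4. So r9c4=4.
Step 19. [r9c3∈{5}] r9c3 has the single candidate 5. So r9c3=5.
Step 20. [r3c9∈{1,5,8}] r3c9 is the only open cell in row 3 admitting 5. So r3c9=5.
Step 21. [r7c8∈{7}] r7c8 is down to just 7, so r7c8=7.
Step 22. [r2c2∈{6}] nothing but 6 survives at r2c2. So r2c2=6.
Step 23. [r6c2∈{2,9}] across col 2, 9 lands solely at r6c2, so r6c2=9.
Step 24. [r3c3∈{2,8}] row 3 places 8 nowhere but r3c3. So r3c3=8.
Step 25. [r7c1∈{6}] r7c1's peers cover all but 6, so r7c1=6.
Step 26. [r2c3∈{7}] nothing but 7 survives at r2c3. So r2c3=7.
Step 27. [r4c6∈{2}] r4c6 is down to just 2, so r4c6=2.
Step 28. [r5c4∈{7}] nothing but 7 survives at r5c4. So r5c4=7.
Step 29. [r6c8∈{6}] only 6 remains possible at r6c8, so r6c8=6.
Step 30. [r7c5∈{5}] r7c5 is down to just 5. So r7c5=5.
Step 31. [r6c5∈{8}] nothing but 8 survives at r6c5, so r6c5=8.
Step 32. [r4c4∈{3}] r4c4 is down to just 3. So r4c4=3.
Step 33. [r6c3∈{2}] nothing but 2 survives at r6c3 ⇒ r6c3=2.
Step 34. [r8c2∈{1}] nothing but 1 survives at r8c2. So r8c2=1.
Step 35. [r2c9∈{8}] r2c9 is down to just 8. So r2c9=8.
Step 36. [r9c5∈{7}] nothing but 7 survives at r9c5, so r9c5=7.
Step 37. [r9c8∈{3}] r9c8 is down to just 3 ⇒ r9c8=3.
Step 38. [r3c2∈{2}] nothing but 2 survives at r3c2. So r3c2=2.
Step 39. [r3c8∈{1}] r3c8 is down to just 1, so r3c8=1.
Step 40. [r5c8∈{4}] r5c8 has the single candidate 4 ⇒ r5c8=4.
Step 41. [r2c8∈{9}] nothing but 9 survives at r2c8, so r2c8=9.
Step 42. [r1c1∈{3}] only 3 remains possible at r1c1, so r1c1=3.
Step 43. [r3c4∈{6}] r3c4's peers cover all but 6. So r3c4=6.
Step 44. [r8c3∈{4}] only 4 remains possible at r8c3 ⇒ r8c3=4.
Step 45. [r4c9∈{1}] only 1 remains possible at r4c9, so r4c9=1.
Step 46. [r2c1∈{5}] r2c1 has the single candidate 5, so r2c1=5.
Step 47. [r7c3∈{9}] r7c3's peers cover all but 9. So r7c3=9.

Answer: 3 4 1 8 9 5 6 2 7 / 5 6 7 2 1 4 3 9 8 / 9 2 8 6 3 7 4 1 5 / 8 7 6 3 4 2 9 5 1 / 1 5 3 7 6 9 8 4 2 / 4 9 2 5 8 1 7 6 3 / 6 3 9 1 5 8 2 7 4 / 7 1 4 9 2 3 5 8 6 / 2 8 5 4 7 6 1 3 9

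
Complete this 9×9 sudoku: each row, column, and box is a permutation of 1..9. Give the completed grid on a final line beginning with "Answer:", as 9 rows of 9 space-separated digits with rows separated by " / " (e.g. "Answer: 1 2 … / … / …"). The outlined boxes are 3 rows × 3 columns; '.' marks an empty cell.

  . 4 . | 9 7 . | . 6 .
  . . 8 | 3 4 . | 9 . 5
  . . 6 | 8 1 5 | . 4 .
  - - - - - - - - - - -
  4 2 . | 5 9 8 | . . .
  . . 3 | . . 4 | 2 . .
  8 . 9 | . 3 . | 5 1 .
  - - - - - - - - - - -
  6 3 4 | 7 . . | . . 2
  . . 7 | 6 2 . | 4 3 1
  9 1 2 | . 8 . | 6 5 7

Step 1. [r2c2∈{7}] nothing but 7 survives at r2c2. So r2c2=7.
Step 2. [r3c9∈{3}] nothing but 3 survives at r3c9, so r3c9=3.
Step 3. [r2c1∈{1,2}] row 2 places 1 nowhere but r2c1 ⇒ r2c1=1.
Step 4. [r8c1∈{5}] r8c1's peers cover all but 5, so r8c1=5.
Step 5. [r6c2∈{6}] r6c2 is down to just 6 ⇒ r6c2=6.
Step 6. [r7c8∈{8,9}] r7c8 is the only open cell in box 9 admitting 9, so r7c8=9.
Step 7. [r1c6∈{2}] r1c6 has the single candidate 2 ⇒ r1c6=2.
Step 8. [r5c8∈{7,8}] col 8 places 8 nowhere but r5c8, so r5c8=8.
Step 9. [r4c8∈{7}] only 7 remains possible at r4c8, so r4c8=7.
Step 10. [r4c9∈{6}] r4c9's peers cover all but 6, so r4c9=6.
Step 11. [r1c7∈{1,8}] 1 has one home in row 1: r1c7. So r1c7=1.
Step 12. [r1c3∈{5}] only 5 remains possible at r1c3. So r1c3=5.
Step 13. [r5c2∈{5}] r5c2 is down to just 5, so r5c2=5.
Step 14. [r7c7∈{8}] only 8 remains possible at r7c7. So r7c7=8.
Step 15. [r9c4∈{4}] r9c4's peers cover all but 4. So r9c4=4.
Step 16. [r1c1∈{3}] r1c1 is down to just 3 ⇒ r1c1=3.
Step 17. [r8c2∈{8}] only 8 remains possible at r8c2 ⇒ r8c2=8.
Step 18. [r8c6∈{9}] r8c6 is down to just 9 ⇒ r8c6=9.
Step 19. [r7c6∈{1}] r7c6 is down to just 1 ⇒ r7c6=1.
Step 20. [r5c9∈{9}] only 9 remains possible at r5c9, so r5c9=9.
Step 21. [r5c1∈{7}] r5c1 is down to just 7, so r5c1=7.
Step 22. [r6c9∈{4}] nothing but 4 survives at r6c9. So r6c9=4.
Step 23. [r9c6∈{3}] r9c6's peers cover all but 3 ⇒ r9c6=3.
Step 24. [r3c2∈{9}] r3c2 is down to just 9. So r3c2=9.
Step 25. [r3c7∈{7}] only 7 remains possible at r3c7. So r3c7=7.
Step 26. [r4c3∈{1}] r4c3 has the single candidate 1, so r4c3=1.
Step 27. [r3c1∈{2}] only 2 remains possible at r3c1. So r3c1=2.
Step 28. [r1c9∈{8}] r1c9's peers cover all but 8, so r1c9=8.
Step 29. [r7c5∈{5}] nothing but 5 survives at r7c5. So r7c5=5.
Step 30. [r5c4∈{1}] r5c4 is down to just 1 ⇒ r5c4=1.
Step 31. [r6c6∈{7}] r6c6's peers cover all but 7, so r6c6=7.
Step 32. [r2c6∈{6}] r2c6's peers cover all but 6. So r2c6=6.
Step 33. [r5c5∈{6}] r5c5 is down to just 6, so r5c5=6.
Step 34. [r4c7∈{3}] only 3 remains possible at r4c7. So r4c7=3.
Step 35. [r2c8∈{2}] nothing but 2 survives at r2c8 ⇒ r2c8=2.
Step 36. [r6c4∈{2}] r6c4 has the single candidate 2, so r6c4=2.

Answer: 3 4 5 9 7 2 1 6 8 / 1 7 8 3 4 6 9 2 5 / 2 9 6 8 1 5 7 4 3 / 4 2 1 5 9 8 3 7 6 / 7 5 3 1 6 4 2 8 9 / 8 6 9 2 3 7 5 1 4 / 6 3 4 7 5 1 8 9 2 / 5 8 7 6 2 9 4 3 1 / 9 1 2 4 8 3 6 5 7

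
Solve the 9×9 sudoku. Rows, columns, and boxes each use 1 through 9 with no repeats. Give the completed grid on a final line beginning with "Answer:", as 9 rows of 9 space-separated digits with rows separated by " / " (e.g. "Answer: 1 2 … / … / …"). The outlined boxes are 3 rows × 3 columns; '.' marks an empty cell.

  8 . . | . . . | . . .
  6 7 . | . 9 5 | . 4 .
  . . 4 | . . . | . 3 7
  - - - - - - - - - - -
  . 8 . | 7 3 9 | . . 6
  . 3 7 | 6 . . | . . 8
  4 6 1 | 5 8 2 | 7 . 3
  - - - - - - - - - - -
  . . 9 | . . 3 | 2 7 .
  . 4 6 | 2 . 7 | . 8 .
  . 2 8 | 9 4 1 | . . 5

Step 1. [r5c1∈{2,5,9}] box 4 places 9 nowhere but r5c1 ⇒ r5c1=9.
Step 2. [r3c6∈{6,8}] col 6 places 8 nowhere but r3c6. So r3c6=8.
Step 3. [r3c4∈{1}] only 1 remains possible at r3c4 ⇒ r3c4=1.
Step 4. [r1c2∈{1,5,9}] r1c2 is the only open cell in box 1 admitting 1. So r1c2=1.
Step 5. [r1c6∈{4,6}] 6 has one home in col 6: r1c6, so r1c6=6.
Step 6. [r5c8∈{1,2,5}] row 5 places 2 nowhere but r5c8 ⇒ r5c8=2.
Step 7. [r5c7∈{1,4,5}] across row 5, 5 lands solely at r5c7 ⇒ r5c7=5.
Step 8. [r7c2∈{5}] nothing but 5 survives at r7c2, so r7c2=5.
Step 9. [r1c7∈{9}] only 9 remains possible at r1c7 ⇒ r1c7=9.
Step 10. [r3c1∈{2,5}] row 3 places 5 nowhere but r3c1, so r3c1=5.
Step 11. [r1c9∈{2}] r1c9's peers cover all but 2 ⇒ r1c9=2.
Step 12. [r2c9∈{1}] r2c9 has the single candidate 1 ⇒ r2c9=1.
Step 13. [r8c7∈{1,3}] 1 has one home in box 9: r8c7 ⇒ r8c7=1.
Step 14. [r9c7∈{3,6}] col 7 places 3 nowhere but r9c7 ⇒ r9c7=3.
Step 15. [r2c4∈{3}] nothing but 3 survives at r2c4. So r2c4=3.
Step 16. [r4c1∈{2}] r4c1 has the single candidate 2. So r4c1=2.
Step 17. [r2c7∈{8}] only 8 remains possible at r2c7. So r2c7=8.
Step 18. [r3c7∈{6}] only 6 remains possible at r3c7, so r3c7=6.
Step 19. [r7c9∈{4}] r7c9's peers cover all but 4. So r7c9=4.
Step 20. [r9c1∈{7}] r9c1 has the single candidate 7. So r9c1=7.
Step 21. [r8c5∈{5}] nothing but 5 survives at r8c5, so r8c5=5.
Step 22. [r1c3∈{3}] r1c3 has the single candidate 3 ⇒ r1c3=3.
Step 23. [r5c5∈{1}] nothing but 1 survives at r5c5, so r5c5=1.
Step 24. [r2c3∈{2}] nothing but 2 survives at r2c3, so r2c3=2.
Step 25. [r7c1∈{1}] r7c1 is down to just 1. So r7c1=1.
Step 26. [r1c8∈{5}] r1c8 is down to just 5 ⇒ r1c8=5.
Step 27. [r4c3∈{5}] only 5 remains possible at r4c3, so r4c3=5.
Step 28. [r3c5∈{2}] r3c5 is down to just 2, so r3c5=2.
Step 29. [r8c1∈{3}] nothing but 3 survives at r8c1. So r8c1=3.
Step 30. [r1c4∈{4}] r1c4 is down to just 4 ⇒ r1c4=4.
Step 31. [r7c5∈{6}] nothing but 6 survives at r7c5 ⇒ r7c5=6.
Step 32. [r7c4∈{8}] r7c4 has the single candidate 8, so r7c4=8.
Step 33. [r9c8∈{6}] r9c8 is down to just 6 ⇒ r9c8=6.
Step 34. [r3c2∈{9}] r3c2's peers cover all but 9. So r3c2=9.
Step 35. [r5c6∈{4}] r5c6's peers cover all but 4. So r5c6=4.
Step 36. [r4c8∈{1}] r4c8's peers cover all but 1 ⇒ r4c8=1.
Step 37. [r4c7∈{4}] r4c7's peers cover all but 4, so r4c7=4.
Step 38. [r1c5∈{7}] nothing but 7 survives at r1c5. So r1c5=7.
Step 39. [r6c8∈{9}] r6c8 is down to just 9, so r6c8=9.
Step 40. [r8c9∈{9}] r8c9 is down to just 9 ⇒ r8c9=9.

Answer: 8 1 3 4 7 6 9 5 2 / 6 7 2 3 9 5 8 4 1 / 5 9 4 1 2 8 6 3 7 / 2 8 5 7 3 9 4 1 6 / 9 3 7 6 1 4 5 2 8 / 4 6 1 5 8 2 7 9 3 / 1 5 9 8 6 3 2 7 4 / 3 4 6 2 5 7 1 8 9 / 7 2 8 9 4 1 3 6 5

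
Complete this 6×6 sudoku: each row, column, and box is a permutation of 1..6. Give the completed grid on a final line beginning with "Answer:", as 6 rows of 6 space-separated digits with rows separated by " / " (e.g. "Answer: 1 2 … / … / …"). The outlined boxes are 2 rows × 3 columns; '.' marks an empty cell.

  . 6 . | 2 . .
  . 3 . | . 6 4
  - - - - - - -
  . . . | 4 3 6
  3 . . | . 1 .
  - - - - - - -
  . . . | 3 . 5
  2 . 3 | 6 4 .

Step 1. [r2c3∈{1,2,5}] 2 has one home in row 2: r2c3. So r2c3=2.
Step 2. [r4c3∈{4,5,6}] across row 4, 6 lands solely at r4c3 ⇒ r4c3=6.
Step 3. [r1c5∈{5}] r1c5's peers cover all but 5. So r1c5=5.
Step 4. [r3c3∈{1,5}] 5 has one home in col 3: r3c3. So r3c3=5.
Step 5. [r3c1∈{1}] nothing but 1 survives at r3c1 ⇒ r3c1=1.
Step 6. [r1c3∈{1,4}] in box 1, 1 fits only at r1c3 ⇒ r1c3=1.
Step 7. [r4c2∈{2,4}] r4c2 is the only open cell in row 4 admitting 4 ⇒ r4c2=4.
Step 8. [r5c3∈{4}] only 4 remains possible at r5c3, so r5c3=4.
Step 9. [r5c2∈{1}] r5c2 has the single candidate 1, so r5c2=1.
Step 10. [r6c2∈{5}] r6c2's peers cover all but 5, so r6c2=5.
Step 11. [r2c4∈{1}] only 1 remains possible at r2c4. So r2c4=1.
Step 12. [r4c6∈{2}] r4c6 has the single candidate 2 ⇒ r4c6=2.
Step 13. [r4c4∈{5}] only 5 remains possible at r4c4 ⇒ r4c4=5.
Step 14. [r5c1∈{6}] r5c1 has the single candidate 6. So r5c1=6.
Step 15. [r3c2∈{2}] r3c2 is down to just 2 ⇒ r3c2=2.
Step 16. [r1c6∈{3}] only 3 remains possible at r1c6 ⇒ r1c6=3.
Step 17. [r5c5∈{2}] only 2 remains possible at r5c5. So r5c5=2.
Step 18. [r6c6∈{1}] r6c6 is down to just 1, so r6c6=1.
Step 19. [r2c1∈{5}] r2c1 has the single candidate 5. So r2c1=5.
Step 20. [r1c1∈{4}] only 4 remains possible at r1c1. So r1c1=4.

Answer: 4 6 1 2 5 3 / 5 3 2 1 6 4 / 1 2 5 4 3 6 / 3 4 6 5 1 2 / 6 1 4 3 2 5 / 2 5 3 6 4 1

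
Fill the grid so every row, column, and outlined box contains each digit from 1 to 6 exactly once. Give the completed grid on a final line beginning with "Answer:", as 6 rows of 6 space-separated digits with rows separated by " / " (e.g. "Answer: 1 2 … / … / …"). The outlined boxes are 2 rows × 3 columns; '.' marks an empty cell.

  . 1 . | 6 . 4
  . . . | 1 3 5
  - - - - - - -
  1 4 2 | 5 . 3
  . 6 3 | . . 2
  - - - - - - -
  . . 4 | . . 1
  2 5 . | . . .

Step 1. [r6c6∈{6}] r6c6's peers cover all but 6, so r6c6=6.
Step 2. [r5c4∈{2,3}] in col 4, 2 fits only at r5c4. So r5c4=2.
Step 3. [r1c1∈{3,5}] across row 1, 3 lands solely at r1c1, so r1c1=3.
Step 4. [r4c4∈{4}] only 4 remains possible at r4c4. So r4c4=4.
Step 5. [r2c3∈{6}] nothing but 6 survives at r2c3 ⇒ r2c3=6.
Step 6. [r5c5∈{5}] r5c5 has the single candidate 5 ⇒ r5c5=5.
Step 7. [r3c5∈{6}] only 6 remains possible at r3c5. So r3c5=6.
Step 8. [r4c1∈{5}] r4c1 is down to just 5. So r4c1=5.
Step 9. [r2c2∈{2}] only 2 remains possible at r2c2 ⇒ r2c2=2.
Step 10. [r4c5∈{1}] nothing but 1 survives at r4c5. So r4c5=1.
Step 11. [r2c1∈{4}] r2c1 has the single candidate 4 ⇒ r2c1=4.
Step 12. [r1c3∈{5}] r1c3 has the single candidate 5 ⇒ r1c3=5.
Step 13. [r6c4∈{3}] only 3 remains possible at r6c4, so r6c4=3.
Step 14. [r5c2∈{3}] r5c2's peers cover all but 3 ⇒ r5c2=3.
Step 15. [r5c1∈{6}] r5c1 is down to just 6 ⇒ r5c1=6.
Step 16. [r6c3∈{1}] r6c3 has the single candidate 1 ⇒ r6c3=1.
Step 17. [r1c5∈{2}] nothing but 2 survives at r1c5. So r1c5=2.
Step 18. [r6c5∈{4}] nothing but 4 survives at r6c5, so r6c5=4.

Answer: 3 1 5 6 2 4 / 4 2 6 1 3 5 / 1 4 2 5 6 3 / 5 6 3 4 1 2 / 6 3 4 2 5 1 / 2 5 1 3 4 6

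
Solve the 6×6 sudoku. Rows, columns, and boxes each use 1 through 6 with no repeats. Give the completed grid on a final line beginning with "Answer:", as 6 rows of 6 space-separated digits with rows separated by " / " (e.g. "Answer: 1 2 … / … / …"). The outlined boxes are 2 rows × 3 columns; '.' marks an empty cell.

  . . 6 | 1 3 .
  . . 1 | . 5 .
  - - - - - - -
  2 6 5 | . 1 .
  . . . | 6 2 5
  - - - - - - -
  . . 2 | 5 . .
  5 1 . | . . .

Step 1. [r1c1∈{4}] r1c1 is down to just 4. So r1c1=4.
Step 2. [r2c6∈{2,4,6}] r2c6 is the only open cell in row 2 admitting 6. So r2c6=6.
Step 3. [r2c1∈{3}] r2c1 has the single candidate 3 ⇒ r2c1=3.
Step 4. [r2c4∈{2,4}] across row 2, 4 lands solely at r2c4 ⇒ r2c4=4.
Step 5. [r3c6∈{3,4}] row 3 places 4 nowhere but r3c6. So r3c6=4.
Step 6. [r6c5∈{4,6}] 6 has one home in row 6: r6c5. So r6c5=6.
Step 7. [r6c3∈{3,4}] in row 6, 4 fits only at r6c3. So r6c3=4.
Step 8. [r5c2∈{3}] r5c2 is down to just 3, so r5c2=3.
Step 9. [r6c6∈{2,3}] r6c6 is the only open cell in col 6 admitting 3 ⇒ r6c6=3.
Step 10. [r1c2∈{2,5}] in row 1, 5 fits only at r1c2, so r1c2=5.
Step 11. [r3c4∈{3}] r3c4's peers cover all but 3, so r3c4=3.
Step 12. [r1c6∈{2}] nothing but 2 survives at r1c6, so r1c6=2.
Step 13. [r2c2∈{2}] r2c2 is down to just 2. So r2c2=2.
Step 14. [r5c6∈{1}] r5c6 is down to just 1. So r5c6=1.
Step 15. [r5c1∈{6}] r5c1 has the single candidate 6. So r5c1=6.
Step 16. [r4c1∈{1}] r4c1 is down to just 1, so r4c1=1.
Step 17. [r4c2∈{4}] r4c2 has the single candidate 4. So r4c2=4.
Step 18. [r4c3∈{3}] r4c3 is down to just 3, so r4c3=3.
Step 19. [r6c4∈{2}] r6c4 has the single candidate 2 ⇒ r6c4=2.
Step 20. [r5c5∈{4}] only 4 remains possible at r5c5 ⇒ r5c5=4.

Answer: 4 5 6 1 3 2 / 3 2 1 4 5 6 / 2 6 5 3 1 4 / 1 4 3 6 2 5 / 6 3 2 5 4 1 / 5 1 4 2 6 3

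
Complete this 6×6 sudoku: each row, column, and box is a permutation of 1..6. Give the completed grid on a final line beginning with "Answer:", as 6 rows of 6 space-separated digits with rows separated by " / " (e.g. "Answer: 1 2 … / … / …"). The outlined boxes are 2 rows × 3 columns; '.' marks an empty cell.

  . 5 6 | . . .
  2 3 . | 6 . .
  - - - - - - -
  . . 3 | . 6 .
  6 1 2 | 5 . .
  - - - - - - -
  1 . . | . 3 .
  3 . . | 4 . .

Step 1. [r5c4∈{2}] nothing but 2 survives at r5c4, so r5c4=2.
Step 2. [r1c1∈{4}] r1c1 has the single candidate 4. So r1c1=4.
Step 3. [r4c5∈{4}] r4c5 has the single candidate 4, so r4c5=4.
Step 4. [r6c3∈{5}] r6c3 is down to just 5 ⇒ r6c3=5.
Step 5. [r6c5∈{1}] r6c5 is down to just 1. So r6c5=1.
Step 6. [r3c6∈{1,2}] in row 3, 2 fits only at r3c6. So r3c6=2.
Step 7. [r2c6∈{1,4,5}] r2c6 is the only open cell in row 2 admitting 4 ⇒ r2c6=4.
Step 8. [r1c4∈{1,3}] 3 has one home in col 4: r1c4. So r1c4=3.
Step 9. [r6c6∈{6}] r6c6's peers cover all but 6 ⇒ r6c6=6.
Step 10. [r5c2∈{4,6}] across row 5, 6 lands solely at r5c2, so r5c2=6.
Step 11. [r5c3∈{4}] nothing but 4 survives at r5c3, so r5c3=4.
Step 12. [r2c3∈{1}] nothing but 1 survives at r2c3 ⇒ r2c3=1.
Step 13. [r6c2∈{2}] nothing but 2 survives at r6c2, so r6c2=2.
Step 14. [r5c6∈{5}] nothing but 5 survives at r5c6 ⇒ r5c6=5.
Step 15. [r1c6∈{1}] only 1 remains possible at r1c6. So r1c6=1.
Step 16. [r3c2∈{4}] r3c2's peers cover all but 4 ⇒ r3c2=4.
Step 17. [r3c1∈{5}] r3c1's peers cover all but 5 ⇒ r3c1=5.
Step 18. [r1c5∈{2}] r1c5's peers cover all but 2. So r1c5=2.
Step 19. [r2c5∈{5}] nothing but 5 survives at r2c5, so r2c5=5.
Step 20. [r3c4∈{1}] r3c4 is down to just 1 ⇒ r3c4=1.
Step 21. [r4c6∈{3}] only 3 remains possible at r4c6, so r4c6=3.

Answer: 4 5 6 3 2 1 / 2 3 1 6 5 4 / 5 4 3 1 6 2 / 6 1 2 5 4 3 / 1 6 4 2 3 5 / 3 2 5 4 1 6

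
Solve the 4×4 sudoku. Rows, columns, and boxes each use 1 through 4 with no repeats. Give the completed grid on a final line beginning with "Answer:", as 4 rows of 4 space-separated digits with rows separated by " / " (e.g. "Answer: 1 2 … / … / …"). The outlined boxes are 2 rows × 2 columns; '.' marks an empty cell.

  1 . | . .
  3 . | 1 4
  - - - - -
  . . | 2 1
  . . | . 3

Step 1. [r3c1∈{4}] only 4 remains possible at r3c1 ⇒ r3c1=4.
Step 2. [r2c2∈{2}] r2c2's peers cover all but 2. So r2c2=2.
Step 3. [r3c2∈{3}] r3c2's peers cover all but 3 ⇒ r3c2=3.
Step 4. [r1c3∈{3}] r1c3's peers cover all but 3. So r1c3=3.
Step 5. [r1c4∈{2}] only 2 remains possible at r1c4, so r1c4=2.
Step 6. [r4c2∈{1}] r4c2's peers cover all but 1 ⇒ r4c2=1.
Step 7. [r1c2∈{4}] r1c2's peers cover all but 4 ⇒ r1c2=4.
Step 8. [r4c1∈{2}] r4c1's peers cover all but 2. So r4c1=2.
Step 9. [r4c3∈{4}] r4c3 has the single candidate 4 ⇒ r4c3=4.

Answer: 1 4 3 2 / 3 2 1 4 / 4 3 2 1 / 2 1 4 3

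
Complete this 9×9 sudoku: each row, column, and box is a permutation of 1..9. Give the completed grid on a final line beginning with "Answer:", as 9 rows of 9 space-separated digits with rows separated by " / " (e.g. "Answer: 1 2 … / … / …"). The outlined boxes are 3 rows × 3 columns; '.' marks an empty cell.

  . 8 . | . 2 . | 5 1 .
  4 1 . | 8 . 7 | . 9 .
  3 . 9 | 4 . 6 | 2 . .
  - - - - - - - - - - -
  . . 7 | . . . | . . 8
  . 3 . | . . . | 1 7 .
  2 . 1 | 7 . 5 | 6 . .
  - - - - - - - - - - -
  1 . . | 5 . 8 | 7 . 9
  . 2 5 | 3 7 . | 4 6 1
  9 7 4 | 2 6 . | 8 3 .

Step 1. [r1c3∈{6}] r1c3 has the single candidate 6 ⇒ r1c3=6.
Step 2. [r4c8∈{2,4,5}] 5 has one home in col 8: r4c8, so r4c8=5.
Step 3. [r4c7∈{3,9}] r4c7 is the only open cell in col 7 admitting 9 ⇒ r4c7=9.
Step 4. [r4c6∈{1,2,3,4}] in row 4, 2 fits only at r4c6 ⇒ r4c6=2.
Step 5. [r5c6∈{4,9}] r5c6 is the only open cell in col 6 admitting 4, so r5c6=4.
Step 6. [r6c9∈{3,4}] in box 6, 3 fits only at r6c9 ⇒ r6c9=3.
Step 7. [r4c1∈{6}] nothing but 6 survives at r4c1 ⇒ r4c1=6.
Step 8. [r1c6∈{3,9}] in row 1, 3 fits only at r1c6. So r1c6=3.
Step 9. [r5c3∈{8}] r5c3 is down to just 8, so r5c3=8.
Step 10. [r6c2∈{4,9}] col 2 places 9 nowhere but r6c2, so r6c2=9.
Step 11. [r3c5∈{1,5}] 1 has one home in row 3: r3c5, so r3c5=1.
Step 12. [r5c4∈{6,9}] row 5 places 6 nowhere but r5c4 ⇒ r5c4=6.
Step 13. [r1c1∈{7}] only 7 remains possible at r1c1. So r1c1=7.
Step 14. [r2c3∈{2}] nothing but 2 survives at r2c3. So r2c3=2.
Step 15. [r5c5∈{9}] r5c5's peers cover all but 9. So r5c5=9.
Step 16. [r8c6∈{9}] r8c6 is down to just 9, so r8c6=9.
Step 17. [r4c4∈{1}] only 1 remains possible at r4c4 ⇒ r4c4=1.
Step 18. [r2c5∈{5}] r2c5 has the single candidate 5 ⇒ r2c5=5.
Step 19. [r7c2∈{6}] nothing but 6 survives at r7c2. So r7c2=6.
Step 20. [r4c2∈{4}] r4c2 is down to just 4. So r4c2=4.
Step 21. [r3c2∈{5}] nothing but 5 survives at r3c2. So r3c2=5.
Step 22. [r8c1∈{8}] r8c1's peers cover all but 8, so r8c1=8.
Step 23. [r9c9∈{5}] nothing but 5 survives at r9c9, so r9c9=5.
Step 24. [r2c9∈{6}] r2c9 has the single candidate 6, so r2c9=6.
Step 25. [r4c5∈{3}] r4c5's peers cover all but 3, so r4c5=3.
Step 26. [r2c7∈{3}] only 3 remains possible at r2c7 ⇒ r2c7=3.
Step 27. [r6c8∈{4}] only 4 remains possible at r6c8 ⇒ r6c8=4.
Step 28. [r6c5∈{8}] only 8 remains possible at r6c5 ⇒ r6c5=8.
Step 29. [r9c6∈{1}] r9c6 is down to just 1, so r9c6=1.
Step 30. [r1c4∈{9}] only 9 remains possible at r1c4. So r1c4=9.
Step 31. [r7c8∈{2}] r7c8's peers cover all but 2 ⇒ r7c8=2.
Step 32. [r5c1∈{5}] r5c1 is down to just 5, so r5c1=5.
Step 33. [r7c3∈{3}] r7c3 is down to just 3. So r7c3=3.
Step 34. [r3c8∈{8}] only 8 remains possible at r3c8, so r3c8=8.
Step 35. [r1c9∈{4}] nothing but 4 survives at r1c9. So r1c9=4.
Step 36. [r5c9∈{2}] nothing but 2 survives at r5c9 ⇒ r5c9=2.
Step 37. [r3c9∈{7}] r3c9 has the single candidate 7. So r3c9=7.
Step 38. [r7c5∈{4}] only 4 remains possible at r7c5, so r7c5=4.

Answer: 7 8 6 9 2 3 5 1 4 / 4 1 2 8 5 7 3 9 6 / 3 5 9 4 1 6 2 8 7 / 6 4 7 1 3 2 9 5 8 / 5 3 8 6 9 4 1 7 2 / 2 9 1 7 8 5 6 4 3 / 1 6 3 5 4 8 7 2 9 / 8 2 5 3 7 9 4 6 1 / 9 7 4 2 6 1 8 3 5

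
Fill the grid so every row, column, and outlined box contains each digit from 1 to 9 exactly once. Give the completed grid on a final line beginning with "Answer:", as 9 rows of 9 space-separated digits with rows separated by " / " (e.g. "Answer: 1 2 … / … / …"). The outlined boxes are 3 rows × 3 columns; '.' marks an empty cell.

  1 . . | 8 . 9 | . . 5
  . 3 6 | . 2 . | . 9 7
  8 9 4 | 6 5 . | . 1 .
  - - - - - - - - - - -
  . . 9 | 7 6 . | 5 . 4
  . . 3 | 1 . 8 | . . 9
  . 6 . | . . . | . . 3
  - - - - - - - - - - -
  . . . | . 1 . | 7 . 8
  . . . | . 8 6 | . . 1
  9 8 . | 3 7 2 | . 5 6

Step 1. [r4c1∈{2}] r4c1 has the single candidate 2 ⇒ r4c1=2.
Step 2. [r5c5∈{4}] r5c5 has the single candidate 4, so r5c5=4.
Step 3. [r9c7∈{4}] r9c7 has the single candidate 4 ⇒ r9c7=4.
Step 4. [r6c3∈{1,5,7,8}] across col 3, 8 lands solely at r6c3 ⇒ r6c3=8.
Step 5. [r6c1∈{4,5,7}] 4 has one home in row 6: r6c1 ⇒ r6c1=4.
Step 6. [r6c4∈{2,5,9}] col 4 places 2 nowhere but r6c4, so r6c4=2.
Step 7. [r1c5∈{3}] nothing but 3 survives at r1c5. So r1c5=3.
Step 8. [r2c1∈{5}] r2c1 is down to just 5 ⇒ r2c1=5.
Step 9. [r3c9∈{2}] r3c9 is down to just 2. So r3c9=2.
Step 10. [r7c4∈{4,5,9}] row 7 places 9 nowhere but r7c4. So r7c4=9.
Step 11. [r8c4∈{4,5}] 5 has one home in col 4: r8c4, so r8c4=5.
Step 12. [r5c1∈{7}] r5c1 has the single candidate 7. So r5c1=7.
Step 13. [r8c2∈{2,4,7}] across row 8, 4 lands solely at r8c2, so r8c2=4.
Step 14. [r8c1∈{3}] r8c1 is down to just 3 ⇒ r8c1=3.
Step 15. [r8c8∈{2}] r8c8 is down to just 2, so r8c8=2.
Step 16. [r1c7∈{6}] nothing but 6 survives at r1c7. So r1c7=6.
Step 17. [r7c3∈{2,5}] r7c3 is the only open cell in col 3 admitting 5, so r7c3=5.
Step 18. [r1c2∈{2,7}] across col 2, 7 lands solely at r1c2 ⇒ r1c2=7.
Step 19. [r7c6∈{4}] nothing but 4 survives at r7c6 ⇒ r7c6=4.
Step 20. [r4c6∈{3}] r4c6 is down to just 3, so r4c6=3.
Step 21. [r5c7∈{2}] only 2 remains possible at r5c7, so r5c7=2.
Step 22. [r2c6∈{1}] r2c6 has the single candidate 1, so r2c6=1.
Step 23. [r1c3∈{2}] r1c3's peers cover all but 2. So r1c3=2.
Step 24. [r6c5∈{9}] r6c5 has the single candidate 9. So r6c5=9.
Step 25. [r6c8∈{7}] r6c8's peers cover all but 7. So r6c8=7.
Step 26. [r7c1∈{6}] r7c1's peers cover all but 6 ⇒ r7c1=6.
Step 27. [r6c6∈{5}] only 5 remains possible at r6c6 ⇒ r6c6=5.
Step 28. [r4c8∈{8}] r4c8 has the single candidate 8, so r4c8=8.
Step 29. [r7c8∈{3}] only 3 remains possible at r7c8, so r7c8=3.
Step 30. [r6c7∈{1}] only 1 remains possible at r6c7. So r6c7=1.
Step 31. [r4c2∈{1}] only 1 remains possible at r4c2. So r4c2=1.
Step 32. [r2c7∈{8}] only 8 remains possible at r2c7, so r2c7=8.
Step 33. [r3c6∈{7}] r3c6 has the single candidate 7. So r3c6=7.
Step 34. [r8c3∈{7}] r8c3 has the single candidate 7, so r8c3=7.
Step 35. [r7c2∈{2}] r7c2 has the single candidate 2, so r7c2=2.
Step 36. [r5c2∈{5}] r5c2 has the single candidate 5, so r5c2=5.
Step 37. [r5c8∈{6}] r5c8 is down to just 6. So r5c8=6.
Step 38. [r8c7∈{9}] nothing but 9 survives at r8c7, so r8c7=9.
Step 39. [r2c4∈{4}] r2c4 is down to just 4, so r2c4=4.
Step 40. [r9c3∈{1}] r9c3 has the single candidate 1 ⇒ r9c3=1.
Step 41. [r3c7∈{3}] r3c7 is down to just 3, so r3c7=3.
Step 42. [r1c8∈{4}] only 4 remains possible at r1c8 ⇒ r1c8=4.

Answer: 1 7 2 8 3 9 6 4 5 / 5 3 6 4 2 1 8 9 7 / 8 9 4 6 5 7 3 1 2 / 2 1 9 7 6 3 5 8 4 / 7 5 3 1 4 8 2 6 9 / 4 6 8 2 9 5 1 7 3 / 6 2 5 9 1 4 7 3 8 / 3 4 7 5 8 6 9 2 1 / 9 8 1 3 7 2 4 5 6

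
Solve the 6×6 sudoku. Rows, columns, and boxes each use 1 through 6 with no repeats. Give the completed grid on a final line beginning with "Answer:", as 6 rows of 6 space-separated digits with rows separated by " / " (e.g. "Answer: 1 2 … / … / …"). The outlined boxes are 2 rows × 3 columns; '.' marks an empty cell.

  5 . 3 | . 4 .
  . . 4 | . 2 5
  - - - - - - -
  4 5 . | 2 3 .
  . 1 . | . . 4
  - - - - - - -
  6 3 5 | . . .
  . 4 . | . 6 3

Step 1. [r5c5∈{1}] r5c5 is down to just 1. So r5c5=1.
Step 2. [r6c3∈{1,2}] in col 3, 1 fits only at r6c3 ⇒ r6c3=1.
Step 3. [r3c6∈{1,6}] across row 3, 1 lands solely at r3c6. So r3c6=1.
Step 4. [r4c4∈{5,6}] in box 4, 6 fits only at r4c4, so r4c4=6.
Step 5. [r2c4∈{1,3}] 3 has one home in row 2: r2c4, so r2c4=3.
Step 6. [r4c1∈{2,3}] r4c1 is the only open cell in row 4 admitting 3 ⇒ r4c1=3.
Step 7. [r1c2∈{2,6}] in row 1, 2 fits only at r1c2, so r1c2=2.
Step 8. [r6c4∈{5}] nothing but 5 survives at r6c4. So r6c4=5.
Step 9. [r1c6∈{6}] r1c6 is down to just 6 ⇒ r1c6=6.
Step 10. [r2c1∈{1}] nothing but 1 survives at r2c1 ⇒ r2c1=1.
Step 11. [r5c6∈{2}] r5c6 is down to just 2, so r5c6=2.
Step 12. [r4c3∈{2}] r4c3's peers cover all but 2. So r4c3=2.
Step 13. [r2c2∈{6}] r2c2's peers cover all but 6 ⇒ r2c2=6.
Step 14. [r1c4∈{1}] r1c4 has the single candidate 1 ⇒ r1c4=1.
Step 15. [r4c5∈{5}] r4c5's peers cover all but 5 ⇒ r4c5=5.
Step 16. [r6c1∈{2}] r6c1 is down to just 2 ⇒ r6c1=2.
Step 17. [r5c4∈{4}] nothing but 4 survives at r5c4 ⇒ r5c4=4.
Step 18. [r3c3∈{6}] only 6 remains possible at r3c3 ⇒ r3c3=6.

Answer: 5 2 3 1 4 6 / 1 6 4 3 2 5 / 4 5 6 2 3 1 / 3 1 2 6 5 4 / 6 3 5 4 1 2 / 2 4 1 5 6 3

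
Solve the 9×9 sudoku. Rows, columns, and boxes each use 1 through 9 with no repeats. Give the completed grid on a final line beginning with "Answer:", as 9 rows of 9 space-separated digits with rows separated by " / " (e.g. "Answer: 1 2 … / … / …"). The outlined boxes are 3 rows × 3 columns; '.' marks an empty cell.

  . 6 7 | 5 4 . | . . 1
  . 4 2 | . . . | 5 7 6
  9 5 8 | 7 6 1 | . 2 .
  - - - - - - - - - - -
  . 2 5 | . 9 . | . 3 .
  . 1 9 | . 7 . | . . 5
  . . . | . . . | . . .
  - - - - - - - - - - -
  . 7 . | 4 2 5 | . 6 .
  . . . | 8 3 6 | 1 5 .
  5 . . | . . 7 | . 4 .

Step 1. [r5c8∈{8}] only 8 remains possible at r5c8 ⇒ r5c8=8.
Step 2. [r1c1∈{3}] r1c1's peers cover all but 3. So r1c1=3.
Step 3. [r9c4∈{1,9}] box 8 places 9 nowhere but r9c4, so r9c4=9.
Step 4. [r1c6∈{2,8,9}] r1c6 is the only open cell in row 1 admitting 2. So r1c6=2.
Step 5. [r8c9∈{2,7,9}] across row 8, 7 lands solely at r8c9. So r8c9=7.
Step 6. [r4c9∈{4}] nothing but 4 survives at r4c9 ⇒ r4c9=4.
Step 7. [r4c6∈{8}] r4c6 has the single candidate 8. So r4c6=8.
Step 8. [r4c4∈{1,6}] in row 4, 1 fits only at r4c4 ⇒ r4c4=1.
Step 9. [r2c4∈{3}] r2c4 is down to just 3. So r2c4=3.
Step 10. [r9c3∈{1,3,6}] row 9 places 6 nowhere but r9c3. So r9c3=6.
Step 11. [r1c7∈{8,9}] across row 1, 8 lands solely at r1c7 ⇒ r1c7=8.
Step 12. [r3c9∈{3}] r3c9 is down to just 3, so r3c9=3.
Step 13. [r8c3∈{4}] r8c3 has the single candidate 4, so r8c3=4.
Step 14. [r6c3∈{3}] r6c3 is down to just 3. So r6c3=3.
Step 15. [r9c2∈{3,8}] r9c2 is the only open cell in col 2 admitting 3. So r9c2=3.
Step 16. [r9c7∈{2}] r9c7 is down to just 2 ⇒ r9c7=2.
Step 17. [r5c7∈{6}] nothing but 6 survives at r5c7, so r5c7=6.
Step 18. [r7c1∈{1,8}] box 7 places 8 nowhere but r7c1. So r7c1=8.
Step 19. [r4c7∈{7}] nothing but 7 survives at r4c7. So r4c7=7.
Step 20. [r6c7∈{9}] r6c7's peers cover all but 9. So r6c7=9.
Step 21. [r6c1∈{4,6,7}] 7 has one home in row 6: r6c1 ⇒ r6c1=7.
Step 22. [r5c4∈{2}] r5c4 has the single candidate 2. So r5c4=2.
Step 23. [r6c6∈{4}] r6c6's peers cover all but 4, so r6c6=4.
Step 24. [r6c2∈{8}] r6c2's peers cover all but 8. So r6c2=8.
Step 25. [r9c9∈{8}] r9c9 is down to just 8, so r9c9=8.
Step 26. [r5c6∈{3}] r5c6 is down to just 3, so r5c6=3.
Step 27. [r8c2∈{9}] only 9 remains possible at r8c2. So r8c2=9.
Step 28. [r7c7∈{3}] nothing but 3 survives at r7c7. So r7c7=3.
Step 29. [r2c1∈{1}] r2c1 has the single candidate 1 ⇒ r2c1=1.
Step 30. [r6c8∈{1}] nothing but 1 survives at r6c8, so r6c8=1.
Step 31. [r3c7∈{4}] nothing but 4 survives at r3c7. So r3c7=4.
Step 32. [r9c5∈{1}] r9c5 has the single candidate 1, so r9c5=1.
Step 33. [r6c9∈{2}] r6c9 has the single candidate 2, so r6c9=2.
Step 34. [r4c1∈{6}] nothing but 6 survives at r4c1 ⇒ r4c1=6.
Step 35. [r2c6∈{9}] only 9 remains possible at r2c6, so r2c6=9.
Step 36. [r8c1∈{2}] nothing but 2 survives at r8c1, so r8c1=2.
Step 37. [r7c9∈{9}] r7c9 is down to just 9 ⇒ r7c9=9.
Step 38. [r2c5∈{8}] r2c5 has the single candidate 8 ⇒ r2c5=8.
Step 39. [r6c5∈{5}] r6c5 has the single candidate 5 ⇒ r6c5=5.
Step 40. [r5c1∈{4}] only 4 remains possible at r5c1. So r5c1=4.
Step 41. [r1c8∈{9}] r1c8 has the single candidate 9, so r1c8=9.
Step 42. [r6c4∈{6}] r6c4 is down to just 6, so r6c4=6.
Step 43. [r7c3∈{1}] r7c3 is down to just 1 ⇒ r7c3=1.

Answer: 3 6 7 5 4 2 8 9 1 / 1 4 2 3 8 9 5 7 6 / 9 5 8 7 6 1 4 2 3 / 6 2 5 1 9 8 7 3 4 / 4 1 9 2 7 3 6 8 5 / 7 8 3 6 5 4 9 1 2 / 8 7 1 4 2 5 3 6 9 / 2 9 4 8 3 6 1 5 7 / 5 3 6 9 1 7 2 4 8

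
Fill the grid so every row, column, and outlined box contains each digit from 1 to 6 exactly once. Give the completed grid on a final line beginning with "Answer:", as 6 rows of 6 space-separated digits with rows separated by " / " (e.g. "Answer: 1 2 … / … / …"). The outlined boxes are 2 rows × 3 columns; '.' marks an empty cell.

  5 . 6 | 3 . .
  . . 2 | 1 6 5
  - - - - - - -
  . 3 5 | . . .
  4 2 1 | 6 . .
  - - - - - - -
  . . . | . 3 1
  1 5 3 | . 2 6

Step 1. [r1c5∈{4}] nothing but 4 survives at r1c5. So r1c5=4.
Step 2. [r6c4∈{4}] r6c4 has the single candidate 4. So r6c4=4.
Step 3. [r5c2∈{4,6}] col 2 places 6 nowhere but r5c2. So r5c2=6.
Step 4. [r3c6∈{2,4}] row 3 places 4 nowhere but r3c6. So r3c6=4.
Step 5. [r4c5∈{5}] r4c5 is down to just 5 ⇒ r4c5=5.
Step 6. [r3c1∈{6}] only 6 remains possible at r3c1, so r3c1=6.
Step 7. [r5c1∈{2}] r5c1 has the single candidate 2. So r5c1=2.
Step 8. [r3c4∈{2}] nothing but 2 survives at r3c4, so r3c4=2.
Step 9. [r2c2∈{4}] nothing but 4 survives at r2c2. So r2c2=4.
Step 10. [r1c2∈{1}] r1c2's peers cover all but 1 ⇒ r1c2=1.
Step 11. [r4c6∈{3}] r4c6 is down to just 3, so r4c6=3.
Step 12. [r2c1∈{3}] r2c1's peers cover all but 3 ⇒ r2c1=3.
Step 13. [r1c6∈{2}] only 2 remains possible at r1c6. So r1c6=2.
Step 14. [r5c4∈{5}] nothing but 5 survives at r5c4, so r5c4=5.
Step 15. [r5c3∈{4}] r5c3 has the single candidate 4, so r5c3=4.
Step 16. [r3c5∈{1}] r3c5's peers cover all but 1, so r3c5=1.

Answer: 5 1 6 3 4 2 / 3 4 2 1 6 5 / 6 3 5 2 1 4 / 4 2 1 6 5 3 / 2 6 4 5 3 1 / 1 5 3 4 2 6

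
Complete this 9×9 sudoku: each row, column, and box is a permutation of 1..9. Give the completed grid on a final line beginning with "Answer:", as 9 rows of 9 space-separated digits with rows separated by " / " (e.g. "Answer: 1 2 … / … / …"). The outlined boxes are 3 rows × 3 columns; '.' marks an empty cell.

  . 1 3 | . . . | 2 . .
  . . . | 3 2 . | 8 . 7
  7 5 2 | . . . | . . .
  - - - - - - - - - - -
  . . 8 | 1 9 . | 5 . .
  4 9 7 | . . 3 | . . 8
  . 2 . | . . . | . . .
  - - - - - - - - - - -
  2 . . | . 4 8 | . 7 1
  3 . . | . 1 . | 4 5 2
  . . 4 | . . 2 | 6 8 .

Step 1. [r4c1∈{6}] only 6 remains possible at r4c1. So r4c1=6.
Step 2. [r2c6∈{1,4,5,6,9}] across row 2, 5 lands solely at r2c6 ⇒ r2c6=5.
Step 3. [r2c8∈{1,4,6,9}] in row 2, 1 fits only at r2c8, so r2c8=1.
Step 4. [r4c6∈{4,7}] in row 4, 7 fits only at r4c6 ⇒ r4c6=7.
Step 5. [r7c2∈{6}] r7c2 is down to just 6 ⇒ r7c2=6.
Step 6. [r8c3∈{9}] only 9 remains possible at r8c3 ⇒ r8c3=9.
Step 7. [r7c7∈{3,9}] row 7 places 3 nowhere but r7c7, so r7c7=3.
Step 8. [r3c7∈{9}] only 9 remains possible at r3c7 ⇒ r3c7=9.
Step 9. [r1c6∈{4,6,9}] r1c6 is the only open cell in col 6 admitting 9, so r1c6=9.
Step 10. [r6c8∈{3,4,6,9}] across col 8, 9 lands solely at r6c8, so r6c8=9.
Step 11. [r6c9∈{3,4,6}] row 6 places 3 nowhere but r6c9. So r6c9=3.
Step 12. [r5c8∈{2,6}] r5c8 is the only open cell in box 6 admitting 6, so r5c8=6.
Step 13. [r1c8∈{4}] r1c8's peers cover all but 4, so r1c8=4.
Step 14. [r3c9∈{6}] r3c9 has the single candidate 6, so r3c9=6.
Step 15. [r5c5∈{5}] r5c5 has the single candidate 5 ⇒ r5c5=5.
Step 16. [r3c5∈{8}] only 8 remains possible at r3c5, so r3c5=8.
Step 17. [r6c5∈{6}] r6c5 has the single candidate 6. So r6c5=6.
Step 18. [r6c3∈{1,5}] 1 has one home in col 3: r6c3. So r6c3=1.
Step 19. [r9c2∈{7}] only 7 remains possible at r9c2 ⇒ r9c2=7.
Step 20. [r3c4∈{4}] r3c4 has the single candidate 4 ⇒ r3c4=4.
Step 21. [r1c4∈{6,7}] 6 has one home in row 1: r1c4, so r1c4=6.
Step 22. [r7c3∈{5}] r7c3 has the single candidate 5. So r7c3=5.
Step 23. [r9c4∈{5,9}] 5 has one home in row 9: r9c4 ⇒ r9c4=5.
Step 24. [r6c1∈{5}] only 5 remains possible at r6c1, so r6c1=5.
Step 25. [r1c5∈{7}] r1c5 is down to just 7, so r1c5=7.
Step 26. [r4c9∈{4}] nothing but 4 survives at r4c9, so r4c9=4.
Step 27. [r2c2∈{4}] nothing but 4 survives at r2c2 ⇒ r2c2=4.
Step 28. [r6c4∈{8}] nothing but 8 survives at r6c4. So r6c4=8.
Step 29. [r7c4∈{9}] nothing but 9 survives at r7c4, so r7c4=9.
Step 30. [r9c9∈{9}] r9c9's peers cover all but 9 ⇒ r9c9=9.
Step 31. [r4c8∈{2}] r4c8 has the single candidate 2, so r4c8=2.
Step 32. [r3c8∈{3}] r3c8's peers cover all but 3. So r3c8=3.
Step 33. [r8c4∈{7}] r8c4's peers cover all but 7, so r8c4=7.
Step 34. [r6c6∈{4}] only 4 remains possible at r6c6, so r6c6=4.
Step 35. [r8c6∈{6}] only 6 remains possible at r8c6. So r8c6=6.
Step 36. [r5c7∈{1}] r5c7 has the single candidate 1. So r5c7=1.
Step 37. [r6c7∈{7}] r6c7's peers cover all but 7, so r6c7=7.
Step 38. [r4c2∈{3}] r4c2 is down to just 3, so r4c2=3.
Step 39. [r9c1∈{1}] nothing but 1 survives at r9c1. So r9c1=1.
Step 40. [r2c1∈{9}] r2c1 is down to just 9, so r2c1=9.
Step 41. [r9c5∈{3}] nothing but 3 survives at r9c5. So r9c5=3.
Step 42. [r1c1∈{8}] r1c1 has the single candidate 8 ⇒ r1c1=8.
Step 43. [r1c9∈{5}] only 5 remains possible at r1c9. So r1c9=5.
Step 44. [r2c3∈{6}] only 6 remains possible at r2c3 ⇒ r2c3=6.
Step 45. [r5c4∈{2}] r5c4 has the single candidate 2, so r5c4=2.
Step 46. [r8c2∈{8}] r8c2's peers cover all but 8, so r8c2=8.
Step 47. [r3c6∈{1}] r3c6's peers cover all but 1. So r3c6=1.

Answer: 8 1 3 6 7 9 2 4 5 / 9 4 6 3 2 5 8 1 7 / 7 5 2 4 8 1 9 3 6 / 6 3 8 1 9 7 5 2 4 / 4 9 7 2 5 3 1 6 8 / 5 2 1 8 6 4 7 9 3 / 2 6 5 9 4 8 3 7 1 / 3 8 9 7 1 6 4 5 2 / 1 7 4 5 3 2 6 8 9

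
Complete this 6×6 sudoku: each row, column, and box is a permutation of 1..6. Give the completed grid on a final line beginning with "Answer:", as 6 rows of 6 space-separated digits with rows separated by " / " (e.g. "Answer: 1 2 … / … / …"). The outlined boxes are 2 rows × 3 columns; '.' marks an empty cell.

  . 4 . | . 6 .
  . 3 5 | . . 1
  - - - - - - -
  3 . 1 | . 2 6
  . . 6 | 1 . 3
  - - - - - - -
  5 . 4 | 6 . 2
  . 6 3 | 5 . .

Step 1. [r6c1∈{1,2}] 2 has one home in row 6: r6c1, so r6c1=2.
Step 2. [r2c5∈{4}] r2c5 has the single candidate 4. So r2c5=4.
Step 3. [r5c2∈{1}] r5c2 is down to just 1, so r5c2=1.
Step 4. [r3c2∈{5}] r3c2 has the single candidate 5, so r3c2=5.
Step 5. [r2c4∈{2}] r2c4 is down to just 2, so r2c4=2.
Step 6. [r2c1∈{6}] only 6 remains possible at r2c1, so r2c1=6.
Step 7. [r4c1∈{4}] r4c1 is down to just 4 ⇒ r4c1=4.
Step 8. [r5c5∈{3}] r5c5 is down to just 3, so r5c5=3.
Step 9. [r4c2∈{2}] r4c2 has the single candidate 2. So r4c2=2.
Step 10. [r1c1∈{1}] r1c1's peers cover all but 1. So r1c1=1.
Step 11. [r6c5∈{1}] r6c5 is down to just 1, so r6c5=1.
Step 12. [r4c5∈{5}] r4c5 has the single candidate 5, so r4c5=5.
Step 13. [r1c6∈{5}] r1c6 is down to just 5, so r1c6=5.
Step 14. [r1c3∈{2}] r1c3 is down to just 2 ⇒ r1c3=2.
Step 15. [r6c6∈{4}] only 4 remains possible at r6c6. So r6c6=4.
Step 16. [r1c4∈{3}] r1c4's peers cover all but 3. So r1c4=3.
Step 17. [r3c4∈{4}] r3c4 is down to just 4, so r3c4=4.

Answer: 1 4 2 3 6 5 / 6 3 5 2 4 1 / 3 5 1 4 2 6 / 4 2 6 1 5 3 / 5 1 4 6 3 2 / 2 6 3 5 1 4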